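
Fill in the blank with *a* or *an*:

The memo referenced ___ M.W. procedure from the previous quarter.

The indefinite article is chosen by the initial *sound* of the following word, not its spelling.
The initialism *M.W.* is read letter by letter; the first letter, M, is pronounced /ɛm/, which begins with a vowel sound.
So the article is *an*: The memo referenced an M.W. procedure from the previous quarter.

an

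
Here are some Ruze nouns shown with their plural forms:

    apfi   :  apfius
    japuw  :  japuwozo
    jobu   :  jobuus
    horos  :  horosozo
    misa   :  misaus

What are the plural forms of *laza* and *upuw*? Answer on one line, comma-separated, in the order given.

The pattern is consonant vs. vowel: -ozo when the stem ends in a consonant (*japuw*, *horos*); -us when the stem ends in a vowel (*apfi*, *jobu*, *misa*).
*laza* — final sound /a/ (a vowel) → -us → *lazaus*.
*upuw*: final sound = /w/, a consonant → -ozo → *upuwozo*.

lazaus, upuwozo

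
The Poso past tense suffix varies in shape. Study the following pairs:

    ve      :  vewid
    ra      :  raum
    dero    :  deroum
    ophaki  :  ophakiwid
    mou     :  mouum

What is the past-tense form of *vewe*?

The pattern is front/back vowel harmony: -wid when the last vowel of the stem is a front vowel (*ve*, *ophaki*); -um when the last vowel of the stem is a back vowel (*ra*, *dero*, *mou*).
Since the last vowel of *vewe* is /e/ (a front vowel), it takes -wid, giving *vewewid*.

vewewid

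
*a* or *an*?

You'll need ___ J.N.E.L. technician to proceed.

The indefinite article is chosen by the initial *sound* of the following word, not its spelling.
The initialism *J.N.E.L.* is read letter by letter; the first letter, J, is pronounced /dʒeɪ/, which begins with a consonant sound.
So the article is *a*: You'll need a J.N.E.L. technician to proceed.

a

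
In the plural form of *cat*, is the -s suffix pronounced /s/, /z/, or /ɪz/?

/s/

The stem *cat* ends in a voiceless non-sibilant consonant.
The plural suffix surfaces as /ɪz/ after sibilants, /s/ after other voiceless consonants, and /z/ after other voiced sounds.
So the plural -s on *cat* is pronounced /s/.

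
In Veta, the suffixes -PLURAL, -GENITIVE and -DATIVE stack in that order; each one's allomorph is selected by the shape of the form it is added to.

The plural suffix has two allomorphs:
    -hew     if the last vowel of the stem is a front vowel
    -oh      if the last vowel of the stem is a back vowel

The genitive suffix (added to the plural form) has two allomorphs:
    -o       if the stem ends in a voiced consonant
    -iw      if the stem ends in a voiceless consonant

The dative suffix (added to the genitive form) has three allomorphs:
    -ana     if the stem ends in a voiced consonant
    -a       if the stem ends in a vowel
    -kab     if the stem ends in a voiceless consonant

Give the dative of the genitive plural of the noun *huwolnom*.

Since the last vowel of *huwolnom* is /o/ (a back vowel), it takes -oh, giving *huwolnomoh*.
The final consonant of the plural form *huwolnomoh* is /h/, which is voiceless, so the genitive suffix is -iw, giving *huwolnomohiw*.
The final sound of the genitive form *huwolnomohiw* is /w/, which is a voiced consonant, so the dative suffix is -ana, giving *huwolnomohiwana*.

huwolnomohiwana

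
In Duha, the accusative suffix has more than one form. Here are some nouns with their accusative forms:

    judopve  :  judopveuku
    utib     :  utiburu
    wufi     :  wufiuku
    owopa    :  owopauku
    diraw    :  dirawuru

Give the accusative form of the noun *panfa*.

panfauku

The alternation tracks the final sound of the stem — -uru when the stem ends in a consonant (*utib*, *diraw*); -uku when the stem ends in a vowel (*judopve*, *wufi*, *owopa*).
*panfa*: final sound = /a/, a vowel → -uku → *panfauku*.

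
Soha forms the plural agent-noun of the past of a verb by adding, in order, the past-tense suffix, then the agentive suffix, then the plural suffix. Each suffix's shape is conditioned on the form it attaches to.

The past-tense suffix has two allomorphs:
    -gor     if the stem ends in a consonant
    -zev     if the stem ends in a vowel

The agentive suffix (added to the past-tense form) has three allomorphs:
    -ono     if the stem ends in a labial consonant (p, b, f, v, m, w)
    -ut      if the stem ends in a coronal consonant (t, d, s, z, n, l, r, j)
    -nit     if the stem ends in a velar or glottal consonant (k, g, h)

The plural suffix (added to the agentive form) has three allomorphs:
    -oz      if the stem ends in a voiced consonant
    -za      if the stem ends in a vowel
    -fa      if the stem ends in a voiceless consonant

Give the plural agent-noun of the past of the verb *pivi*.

*pivi*: final sound = /i/, a vowel → -zev → *pivizev*.
Since the final consonant of the past-tense form *pivizev* is /v/ (labial), it takes -ono, giving *pivizevono*.
The agentive form *pivizevono*: final sound = /o/, a vowel → -za → *pivizevonoza*.

pivizevonoza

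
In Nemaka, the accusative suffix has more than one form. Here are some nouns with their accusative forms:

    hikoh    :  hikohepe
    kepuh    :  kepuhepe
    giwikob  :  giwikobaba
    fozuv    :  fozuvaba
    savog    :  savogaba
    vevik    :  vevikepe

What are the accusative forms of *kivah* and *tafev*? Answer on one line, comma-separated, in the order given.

The suffix is conditioned by the final consonant: -epe when the stem ends in a voiceless consonant (*hikoh*, *kepuh*, *vevik*); -aba when the stem ends in a voiced consonant (*giwikob*, *fozuv*, *savog*).
Since the final consonant of *kivah* is /h/ (voiceless), it takes -epe, giving *kivahepe*.
*tafev* — final consonant /v/ (voiced) → -aba → *tafevaba*.

kivahepe, tafevaba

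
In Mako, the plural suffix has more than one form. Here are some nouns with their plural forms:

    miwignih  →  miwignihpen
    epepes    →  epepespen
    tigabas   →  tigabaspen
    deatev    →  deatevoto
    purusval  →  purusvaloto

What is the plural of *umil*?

The suffix is conditioned by the final consonant: -pen when the stem ends in a voiceless consonant (*miwignih*, *epepes*, *tigabas*); -oto when the stem ends in a voiced consonant (*deatev*, *purusval*).
*umil*: final consonant = /l/, voiced → -oto → *umiloto*.

umiloto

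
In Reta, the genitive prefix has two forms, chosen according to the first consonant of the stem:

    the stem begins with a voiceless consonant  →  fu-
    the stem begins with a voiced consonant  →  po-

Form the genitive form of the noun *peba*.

*peba* — first consonant /p/ (voiceless) → fu- → *fupeba*.

fupeba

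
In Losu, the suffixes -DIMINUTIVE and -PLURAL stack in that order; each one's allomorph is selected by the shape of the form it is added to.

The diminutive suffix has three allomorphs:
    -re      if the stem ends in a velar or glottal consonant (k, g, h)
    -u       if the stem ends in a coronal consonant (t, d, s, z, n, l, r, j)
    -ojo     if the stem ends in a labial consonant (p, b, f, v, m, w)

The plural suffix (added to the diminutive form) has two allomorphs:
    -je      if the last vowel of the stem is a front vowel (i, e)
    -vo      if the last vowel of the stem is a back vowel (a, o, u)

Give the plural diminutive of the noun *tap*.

tapojovo

Since the final consonant of *tap* is /p/ (labial), it takes -ojo, giving *tapojo*.
The diminutive form *tapojo* — last vowel /o/ (a back vowel) → -vo → *tapojovo*.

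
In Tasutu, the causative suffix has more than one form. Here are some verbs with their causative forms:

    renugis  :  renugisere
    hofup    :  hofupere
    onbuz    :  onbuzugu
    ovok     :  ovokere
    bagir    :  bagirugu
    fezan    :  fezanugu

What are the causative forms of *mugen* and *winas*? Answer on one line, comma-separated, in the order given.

The suffix is conditioned by the final consonant: -ere when the stem ends in a voiceless consonant (*renugis*, *hofup*, *ovok*); -ugu when the stem ends in a voiced consonant (*onbuz*, *bagir*, *fezan*).
The final consonant of *mugen* is /n/, which is voiced, so the suffix is -ugu, giving *mugenugu*.
The final consonant of *winas* is /s/, which is voiceless, so the suffix is -ere, giving *winasere*.

mugenugu, winasere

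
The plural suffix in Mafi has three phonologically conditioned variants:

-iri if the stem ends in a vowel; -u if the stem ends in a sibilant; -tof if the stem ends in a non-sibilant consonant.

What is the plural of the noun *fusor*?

fusortof

*fusor* — final sound /r/ (a non-sibilant consonant) → -tof → *fusortof*.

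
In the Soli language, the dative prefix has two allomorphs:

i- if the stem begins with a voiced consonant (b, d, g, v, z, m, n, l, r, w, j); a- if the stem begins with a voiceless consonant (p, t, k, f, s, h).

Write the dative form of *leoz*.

*leoz* — first consonant /l/ (voiced) → i- → *ileoz*.

ileoz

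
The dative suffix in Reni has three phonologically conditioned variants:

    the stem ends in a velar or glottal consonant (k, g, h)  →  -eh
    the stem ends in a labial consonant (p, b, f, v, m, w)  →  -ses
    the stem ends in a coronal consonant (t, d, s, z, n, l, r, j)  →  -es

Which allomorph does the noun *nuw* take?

-ses

*nuw*: final consonant = /w/, labial → -ses.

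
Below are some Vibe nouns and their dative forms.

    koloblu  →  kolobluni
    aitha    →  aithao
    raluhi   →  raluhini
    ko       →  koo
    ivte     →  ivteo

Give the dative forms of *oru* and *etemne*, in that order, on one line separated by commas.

oruni, etemneo

The pattern is height harmony: -ni when the last vowel of the stem is a high vowel (*koloblu*, *raluhi*); -o when the last vowel of the stem is a non-high vowel (*aitha*, *ko*, *ivte*).
Since the last vowel of *oru* is /u/ (a high vowel), it takes -ni, giving *oruni*.
Since the last vowel of *etemne* is /e/ (a non-high vowel), it takes -o, giving *etemneo*.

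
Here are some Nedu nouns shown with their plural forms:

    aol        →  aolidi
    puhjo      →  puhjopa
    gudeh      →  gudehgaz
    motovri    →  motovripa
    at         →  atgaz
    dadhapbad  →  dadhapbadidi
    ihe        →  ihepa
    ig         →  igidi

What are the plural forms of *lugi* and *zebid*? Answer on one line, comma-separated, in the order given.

The alternation tracks the final sound of the stem — -gaz when the stem ends in a voiceless consonant (*gudeh*, *at*); -idi when the stem ends in a voiced consonant (*aol*, *dadhapbad*, *ig*); -pa when the stem ends in a vowel (*puhjo*, *motovri*, *ihe*).
Since the final sound of *lugi* is /i/ (a vowel), it takes -pa, giving *lugipa*.
Since the final sound of *zebid* is /d/ (a voiced consonant), it takes -idi, giving *zebididi*.

lugipa, zebididi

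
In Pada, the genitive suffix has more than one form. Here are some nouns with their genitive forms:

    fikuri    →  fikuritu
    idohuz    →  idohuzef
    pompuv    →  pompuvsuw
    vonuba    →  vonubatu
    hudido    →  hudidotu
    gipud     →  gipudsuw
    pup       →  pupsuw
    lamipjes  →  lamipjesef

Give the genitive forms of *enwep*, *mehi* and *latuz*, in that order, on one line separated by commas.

Looking at the final sound of each stem: -ef when the stem ends in a sibilant (*idohuz*, *lamipjes*); -suw when the stem ends in a non-sibilant consonant (*pompuv*, *gipud*, *pup*); -tu when the stem ends in a vowel (*fikuri*, *vonuba*, *hudido*).
Since the final sound of *enwep* is /p/ (a non-sibilant consonant), it takes -suw, giving *enwepsuw*.
*mehi* — final sound /i/ (a vowel) → -tu → *mehitu*.
The final sound of *latuz* is /z/, which is a sibilant, so the suffix is -ef, giving *latuzef*.

enwepsuw, mehitu, latuzef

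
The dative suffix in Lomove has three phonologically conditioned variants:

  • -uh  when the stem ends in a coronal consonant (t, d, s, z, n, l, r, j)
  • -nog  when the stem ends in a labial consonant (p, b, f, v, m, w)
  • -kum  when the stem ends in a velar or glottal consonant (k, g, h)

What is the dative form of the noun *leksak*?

leksakkum

*leksak* — final consonant /k/ (velar/glottal) → -kum → *leksakkum*.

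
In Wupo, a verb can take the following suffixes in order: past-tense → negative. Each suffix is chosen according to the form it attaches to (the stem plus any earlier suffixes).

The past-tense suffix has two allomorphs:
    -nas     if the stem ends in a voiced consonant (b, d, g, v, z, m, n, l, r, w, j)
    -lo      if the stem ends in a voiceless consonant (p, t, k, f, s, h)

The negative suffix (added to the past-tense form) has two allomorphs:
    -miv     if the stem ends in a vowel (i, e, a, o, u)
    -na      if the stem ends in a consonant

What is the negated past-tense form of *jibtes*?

The final consonant of *jibtes* is /s/, which is voiceless, so the past-tense suffix is -lo, giving *jibteslo*.
The past-tense form *jibteslo*: final sound = /o/, a vowel → -miv → *jibteslomiv*.

jibteslomiv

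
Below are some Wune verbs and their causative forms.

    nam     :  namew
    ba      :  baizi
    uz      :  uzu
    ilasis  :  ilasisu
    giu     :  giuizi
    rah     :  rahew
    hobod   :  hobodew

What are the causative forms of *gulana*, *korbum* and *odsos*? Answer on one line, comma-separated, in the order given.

gulanaizi, korbumew, odsosu

The pattern is sibilance of the final sound: -u when the stem ends in a sibilant (*uz*, *ilasis*); -ew when the stem ends in a non-sibilant consonant (*nam*, *rah*, *hobod*); -izi when the stem ends in a vowel (*ba*, *giu*).
*gulana*: final sound = /a/, a vowel → -izi → *gulanaizi*.
*korbum*: final sound = /m/, a non-sibilant consonant → -ew → *korbumew*.
The final sound of *odsos* is /s/, which is a sibilant, so the suffix is -u, giving *odsosu*.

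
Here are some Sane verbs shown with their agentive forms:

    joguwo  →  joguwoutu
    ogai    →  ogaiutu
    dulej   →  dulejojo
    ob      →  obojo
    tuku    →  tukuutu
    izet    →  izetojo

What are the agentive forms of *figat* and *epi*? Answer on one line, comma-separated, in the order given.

The alternation tracks the final sound of the stem — -ojo when the stem ends in a consonant (*dulej*, *ob*, *izet*); -utu when the stem ends in a vowel (*joguwo*, *ogai*, *tuku*).
Since the final sound of *figat* is /t/ (a consonant), it takes -ojo, giving *figatojo*.
Since the final sound of *epi* is /i/ (a vowel), it takes -utu, giving *epiutu*.

figatojo, epiutu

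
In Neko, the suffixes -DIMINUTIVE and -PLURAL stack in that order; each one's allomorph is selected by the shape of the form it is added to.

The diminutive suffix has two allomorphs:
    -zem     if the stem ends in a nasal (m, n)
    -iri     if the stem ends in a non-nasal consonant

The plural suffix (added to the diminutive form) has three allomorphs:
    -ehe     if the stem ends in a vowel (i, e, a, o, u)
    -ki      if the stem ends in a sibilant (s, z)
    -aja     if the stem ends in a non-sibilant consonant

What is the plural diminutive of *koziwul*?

*koziwul* — final consonant /l/ (non-nasal) → -iri → *koziwuliri*.
The diminutive form *koziwuliri* — final sound /i/ (a vowel) → -ehe → *koziwuliriehe*.

koziwuliriehe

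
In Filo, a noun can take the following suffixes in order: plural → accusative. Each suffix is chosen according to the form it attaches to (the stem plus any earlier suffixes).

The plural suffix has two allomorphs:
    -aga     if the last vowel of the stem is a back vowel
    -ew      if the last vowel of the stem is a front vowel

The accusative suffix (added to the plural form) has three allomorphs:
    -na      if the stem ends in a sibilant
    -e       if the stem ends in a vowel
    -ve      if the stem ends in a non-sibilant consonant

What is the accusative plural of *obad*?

*obad*: last vowel = /a/, a back vowel → -aga → *obadaga*.
The plural form *obadaga*: final sound = /a/, a vowel → -e → *obadagae*.

obadagae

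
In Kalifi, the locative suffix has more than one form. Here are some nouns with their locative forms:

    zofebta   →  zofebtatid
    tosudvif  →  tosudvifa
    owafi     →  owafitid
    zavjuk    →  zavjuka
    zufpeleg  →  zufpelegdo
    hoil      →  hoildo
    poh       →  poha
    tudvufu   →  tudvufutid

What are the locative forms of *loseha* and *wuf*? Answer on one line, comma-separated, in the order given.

Looking at the final sound of each stem: -a when the stem ends in a voiceless consonant (*tosudvif*, *zavjuk*, *poh*); -do when the stem ends in a voiced consonant (*zufpeleg*, *hoil*); -tid when the stem ends in a vowel (*zofebta*, *owafi*, *tudvufu*).
The final sound of *loseha* is /a/, which is a vowel, so the suffix is -tid, giving *losehatid*.
The final sound of *wuf* is /f/, which is a voiceless consonant, so the suffix is -a, giving *wufa*.

losehatid, wufa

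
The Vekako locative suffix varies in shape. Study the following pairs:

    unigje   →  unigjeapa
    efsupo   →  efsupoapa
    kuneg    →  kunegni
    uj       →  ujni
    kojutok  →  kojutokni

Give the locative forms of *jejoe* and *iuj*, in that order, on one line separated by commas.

jejoeapa, iujni

The alternation tracks the final sound of the stem — -ni when the stem ends in a consonant (*kuneg*, *uj*, *kojutok*); -apa when the stem ends in a vowel (*unigje*, *efsupo*).
*jejoe*: final sound = /e/, a vowel → -apa → *jejoeapa*.
Since the final sound of *iuj* is /j/ (a consonant), it takes -ni, giving *iujni*.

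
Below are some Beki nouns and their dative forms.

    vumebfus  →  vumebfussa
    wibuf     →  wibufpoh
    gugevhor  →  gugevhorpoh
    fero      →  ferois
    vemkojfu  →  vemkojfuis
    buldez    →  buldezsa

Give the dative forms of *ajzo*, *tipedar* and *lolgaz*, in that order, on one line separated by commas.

ajzois, tipedarpoh, lolgazsa

The alternation tracks the final sound of the stem — -sa when the stem ends in a sibilant (*vumebfus*, *buldez*); -poh when the stem ends in a non-sibilant consonant (*wibuf*, *gugevhor*); -is when the stem ends in a vowel (*fero*, *vemkojfu*).
The final sound of *ajzo* is /o/, which is a vowel, so the suffix is -is, giving *ajzois*.
The final sound of *tipedar* is /r/, which is a non-sibilant consonant, so the suffix is -poh, giving *tipedarpoh*.
The final sound of *lolgaz* is /z/, which is a sibilant, so the suffix is -sa, giving *lolgazsa*.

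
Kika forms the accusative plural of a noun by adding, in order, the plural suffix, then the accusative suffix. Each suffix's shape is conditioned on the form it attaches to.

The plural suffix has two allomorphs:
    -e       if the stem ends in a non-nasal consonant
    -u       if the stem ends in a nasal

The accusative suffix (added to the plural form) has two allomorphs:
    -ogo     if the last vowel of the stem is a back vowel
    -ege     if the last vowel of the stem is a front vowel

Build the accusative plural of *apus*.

apuseege

*apus*: final consonant = /s/, non-nasal → -e → *apuse*.
Since the last vowel of the plural form *apuse* is /e/ (a front vowel), it takes -ege, giving *apuseege*.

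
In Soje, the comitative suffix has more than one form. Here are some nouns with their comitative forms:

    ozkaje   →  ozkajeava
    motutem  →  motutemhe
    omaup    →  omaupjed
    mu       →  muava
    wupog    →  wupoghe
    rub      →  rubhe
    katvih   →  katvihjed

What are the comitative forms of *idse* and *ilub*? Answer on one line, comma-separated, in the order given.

idseava, ilubhe

The suffix is conditioned by the final sound: -jed when the stem ends in a voiceless consonant (*omaup*, *katvih*); -he when the stem ends in a voiced consonant (*motutem*, *wupog*, *rub*); -ava when the stem ends in a vowel (*ozkaje*, *mu*).
The final sound of *idse* is /e/, which is a vowel, so the suffix is -ava, giving *idseava*.
*ilub* — final sound /b/ (a voiced consonant) → -he → *ilubhe*.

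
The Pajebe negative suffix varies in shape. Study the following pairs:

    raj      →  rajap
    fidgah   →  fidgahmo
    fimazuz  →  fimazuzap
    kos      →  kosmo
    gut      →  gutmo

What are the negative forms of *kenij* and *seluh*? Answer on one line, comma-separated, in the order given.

kenijap, seluhmo

The suffix is conditioned by the final consonant: -mo when the stem ends in a voiceless consonant (*fidgah*, *kos*, *gut*); -ap when the stem ends in a voiced consonant (*raj*, *fimazuz*).
The final consonant of *kenij* is /j/, which is voiced, so the suffix is -ap, giving *kenijap*.
*seluh*: final consonant = /h/, voiceless → -mo → *seluhmo*.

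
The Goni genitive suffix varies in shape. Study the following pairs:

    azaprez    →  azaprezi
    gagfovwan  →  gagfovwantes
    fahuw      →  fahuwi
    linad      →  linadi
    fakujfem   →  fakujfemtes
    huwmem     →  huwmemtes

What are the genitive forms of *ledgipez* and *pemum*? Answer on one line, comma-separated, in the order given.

The alternation tracks the final consonant of the stem — -tes when the stem ends in a nasal (*gagfovwan*, *fakujfem*, *huwmem*); -i when the stem ends in a non-nasal consonant (*azaprez*, *fahuw*, *linad*).
*ledgipez* — final consonant /z/ (non-nasal) → -i → *ledgipezi*.
*pemum* — final consonant /m/ (a nasal) → -tes → *pemumtes*.

ledgipezi, pemumtes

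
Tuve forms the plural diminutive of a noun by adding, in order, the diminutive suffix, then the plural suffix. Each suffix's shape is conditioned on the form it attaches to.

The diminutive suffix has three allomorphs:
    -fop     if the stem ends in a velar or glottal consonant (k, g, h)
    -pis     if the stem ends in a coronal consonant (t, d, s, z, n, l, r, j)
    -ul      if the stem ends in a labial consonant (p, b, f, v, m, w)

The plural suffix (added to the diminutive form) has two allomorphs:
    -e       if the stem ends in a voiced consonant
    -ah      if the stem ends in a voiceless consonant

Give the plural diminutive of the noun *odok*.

odokfopah

*odok*: final consonant = /k/, velar/glottal → -fop → *odokfop*.
The diminutive form *odokfop* — final consonant /p/ (voiceless) → -ah → *odokfopah*.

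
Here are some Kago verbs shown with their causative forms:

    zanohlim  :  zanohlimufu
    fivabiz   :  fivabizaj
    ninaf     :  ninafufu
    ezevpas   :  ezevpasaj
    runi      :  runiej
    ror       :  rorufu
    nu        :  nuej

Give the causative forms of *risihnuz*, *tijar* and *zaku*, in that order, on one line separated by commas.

The suffix is conditioned by the final sound: -aj when the stem ends in a sibilant (*fivabiz*, *ezevpas*); -ufu when the stem ends in a non-sibilant consonant (*zanohlim*, *ninaf*, *ror*); -ej when the stem ends in a vowel (*runi*, *nu*).
*risihnuz* — final sound /z/ (a sibilant) → -aj → *risihnuzaj*.
The final sound of *tijar* is /r/, which is a non-sibilant consonant, so the suffix is -ufu, giving *tijarufu*.
*zaku*: final sound = /u/, a vowel → -ej → *zakuej*.

risihnuzaj, tijarufu, zakuej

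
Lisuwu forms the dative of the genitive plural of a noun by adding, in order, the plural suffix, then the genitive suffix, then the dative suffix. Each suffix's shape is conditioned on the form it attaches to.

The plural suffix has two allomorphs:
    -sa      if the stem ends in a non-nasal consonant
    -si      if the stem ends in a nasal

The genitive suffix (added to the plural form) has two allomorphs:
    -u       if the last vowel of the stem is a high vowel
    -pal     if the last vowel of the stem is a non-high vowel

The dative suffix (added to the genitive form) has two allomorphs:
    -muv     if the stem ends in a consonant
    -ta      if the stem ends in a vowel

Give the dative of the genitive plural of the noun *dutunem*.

dutunemsiuta

*dutunem* — final consonant /m/ (a nasal) → -si → *dutunemsi*.
The plural form *dutunemsi* — last vowel /i/ (a high vowel) → -u → *dutunemsiu*.
The genitive form *dutunemsiu*: final sound = /u/, a vowel → -ta → *dutunemsiuta*.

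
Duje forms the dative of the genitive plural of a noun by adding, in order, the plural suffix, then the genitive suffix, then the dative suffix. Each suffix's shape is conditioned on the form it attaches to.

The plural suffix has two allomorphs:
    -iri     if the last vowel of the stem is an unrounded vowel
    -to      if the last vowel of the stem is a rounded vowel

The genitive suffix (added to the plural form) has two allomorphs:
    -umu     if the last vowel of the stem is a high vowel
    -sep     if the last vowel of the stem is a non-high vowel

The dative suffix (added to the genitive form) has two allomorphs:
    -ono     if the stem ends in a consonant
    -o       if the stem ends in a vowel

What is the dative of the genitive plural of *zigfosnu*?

zigfosnutosepono

*zigfosnu* — last vowel /u/ (a rounded vowel) → -to → *zigfosnuto*.
The plural form *zigfosnuto* — last vowel /o/ (a non-high vowel) → -sep → *zigfosnutosep*.
The final sound of the genitive form *zigfosnutosep* is /p/, which is a consonant, so the dative suffix is -ono, giving *zigfosnutosepono*.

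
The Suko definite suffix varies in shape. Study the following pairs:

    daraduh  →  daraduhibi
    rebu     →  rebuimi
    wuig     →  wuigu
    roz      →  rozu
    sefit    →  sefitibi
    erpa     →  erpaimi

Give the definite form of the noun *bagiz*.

The pattern is voicing of the final sound: -ibi when the stem ends in a voiceless consonant (*daraduh*, *sefit*); -u when the stem ends in a voiced consonant (*wuig*, *roz*); -imi when the stem ends in a vowel (*rebu*, *erpa*).
*bagiz* — final sound /z/ (a voiced consonant) → -u → *bagizu*.

bagizu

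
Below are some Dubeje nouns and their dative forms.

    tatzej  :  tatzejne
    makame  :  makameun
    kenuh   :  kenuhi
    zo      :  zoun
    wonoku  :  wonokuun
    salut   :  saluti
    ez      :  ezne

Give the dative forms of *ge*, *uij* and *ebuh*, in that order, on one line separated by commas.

Looking at the final sound of each stem: -i when the stem ends in a voiceless consonant (*kenuh*, *salut*); -ne when the stem ends in a voiced consonant (*tatzej*, *ez*); -un when the stem ends in a vowel (*makame*, *zo*, *wonoku*).
The final sound of *ge* is /e/, which is a vowel, so the suffix is -un, giving *geun*.
Since the final sound of *uij* is /j/ (a voiced consonant), it takes -ne, giving *uijne*.
The final sound of *ebuh* is /h/, which is a voiceless consonant, so the suffix is -i, giving *ebuhi*.

geun, uijne, ebuhi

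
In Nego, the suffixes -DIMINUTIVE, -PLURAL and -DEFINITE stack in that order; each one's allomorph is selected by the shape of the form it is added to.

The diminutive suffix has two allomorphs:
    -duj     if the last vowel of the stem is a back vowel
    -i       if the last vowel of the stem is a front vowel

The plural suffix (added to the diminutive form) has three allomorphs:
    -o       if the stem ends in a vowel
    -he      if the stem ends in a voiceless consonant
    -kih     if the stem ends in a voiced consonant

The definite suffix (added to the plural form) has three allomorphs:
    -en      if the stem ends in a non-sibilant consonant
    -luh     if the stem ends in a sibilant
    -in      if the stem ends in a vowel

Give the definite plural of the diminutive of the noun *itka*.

*itka* — last vowel /a/ (a back vowel) → -duj → *itkaduj*.
The diminutive form *itkaduj*: final sound = /j/, a voiced consonant → -kih → *itkadujkih*.
Since the final sound of the plural form *itkadujkih* is /h/ (a non-sibilant consonant), it takes -en, giving *itkadujkihen*.

itkadujkihen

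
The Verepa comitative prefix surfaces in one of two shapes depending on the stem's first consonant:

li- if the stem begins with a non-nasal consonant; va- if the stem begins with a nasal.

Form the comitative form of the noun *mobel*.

vamobel

*mobel* — first consonant /m/ (a nasal) → va- → *vamobel*.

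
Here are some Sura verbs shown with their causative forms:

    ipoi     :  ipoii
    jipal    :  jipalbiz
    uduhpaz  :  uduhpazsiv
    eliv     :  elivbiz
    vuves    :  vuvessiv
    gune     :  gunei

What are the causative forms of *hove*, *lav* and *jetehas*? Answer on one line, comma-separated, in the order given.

The alternation tracks the final sound of the stem — -siv when the stem ends in a sibilant (*uduhpaz*, *vuves*); -biz when the stem ends in a non-sibilant consonant (*jipal*, *eliv*); -i when the stem ends in a vowel (*ipoi*, *gune*).
*hove*: final sound = /e/, a vowel → -i → *hovei*.
The final sound of *lav* is /v/, which is a non-sibilant consonant, so the suffix is -biz, giving *lavbiz*.
*jetehas*: final sound = /s/, a sibilant → -siv → *jetehassiv*.

hovei, lavbiz, jetehassiv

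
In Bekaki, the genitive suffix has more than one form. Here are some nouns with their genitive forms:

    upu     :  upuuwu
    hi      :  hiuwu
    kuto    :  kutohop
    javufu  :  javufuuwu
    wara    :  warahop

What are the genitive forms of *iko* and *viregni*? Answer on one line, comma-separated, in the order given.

The alternation tracks the last vowel of the stem — -uwu when the last vowel of the stem is a high vowel (*upu*, *hi*, *javufu*); -hop when the last vowel of the stem is a non-high vowel (*kuto*, *wara*).
*iko*: last vowel = /o/, a non-high vowel → -hop → *ikohop*.
*viregni*: last vowel = /i/, a high vowel → -uwu → *viregniuwu*.

ikohop, viregniuwu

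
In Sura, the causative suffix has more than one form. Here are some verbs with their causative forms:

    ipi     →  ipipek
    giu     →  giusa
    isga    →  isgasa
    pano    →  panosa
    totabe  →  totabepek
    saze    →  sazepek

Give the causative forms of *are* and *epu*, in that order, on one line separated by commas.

arepek, epusa

The pattern is front/back vowel harmony: -pek when the last vowel of the stem is a front vowel (*ipi*, *totabe*, *saze*); -sa when the last vowel of the stem is a back vowel (*giu*, *isga*, *pano*).
*are*: last vowel = /e/, a front vowel → -pek → *arepek*.
*epu*: last vowel = /u/, a back vowel → -sa → *epusa*.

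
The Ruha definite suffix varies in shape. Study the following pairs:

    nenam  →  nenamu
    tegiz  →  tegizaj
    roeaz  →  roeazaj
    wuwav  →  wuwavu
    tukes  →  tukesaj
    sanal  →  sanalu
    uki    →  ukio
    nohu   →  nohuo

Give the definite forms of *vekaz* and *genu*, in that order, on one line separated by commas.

vekazaj, genuo

Looking at the final sound of each stem: -aj when the stem ends in a sibilant (*tegiz*, *roeaz*, *tukes*); -u when the stem ends in a non-sibilant consonant (*nenam*, *wuwav*, *sanal*); -o when the stem ends in a vowel (*uki*, *nohu*).
*vekaz*: final sound = /z/, a sibilant → -aj → *vekazaj*.
*genu* — final sound /u/ (a vowel) → -o → *genuo*.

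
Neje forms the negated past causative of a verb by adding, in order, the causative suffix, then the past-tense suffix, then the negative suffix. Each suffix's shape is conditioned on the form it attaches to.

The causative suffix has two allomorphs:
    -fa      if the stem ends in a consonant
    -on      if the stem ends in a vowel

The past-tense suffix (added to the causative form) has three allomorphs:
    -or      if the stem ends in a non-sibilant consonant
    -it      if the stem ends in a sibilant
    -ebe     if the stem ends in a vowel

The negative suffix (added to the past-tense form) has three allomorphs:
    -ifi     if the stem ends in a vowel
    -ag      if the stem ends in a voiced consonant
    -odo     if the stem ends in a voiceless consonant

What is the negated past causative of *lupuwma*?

lupuwmaonorag

*lupuwma*: final sound = /a/, a vowel → -on → *lupuwmaon*.
The final sound of the causative form *lupuwmaon* is /n/, which is a non-sibilant consonant, so the past-tense suffix is -or, giving *lupuwmaonor*.
The final sound of the past-tense form *lupuwmaonor* is /r/, which is a voiced consonant, so the negative suffix is -ag, giving *lupuwmaonorag*.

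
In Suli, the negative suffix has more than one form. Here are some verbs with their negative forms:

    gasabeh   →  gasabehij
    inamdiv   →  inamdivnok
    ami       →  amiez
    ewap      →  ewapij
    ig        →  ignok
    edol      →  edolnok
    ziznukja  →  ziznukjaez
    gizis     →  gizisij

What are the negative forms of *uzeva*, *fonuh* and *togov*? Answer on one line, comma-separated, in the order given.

The alternation tracks the final sound of the stem — -ij when the stem ends in a voiceless consonant (*gasabeh*, *ewap*, *gizis*); -nok when the stem ends in a voiced consonant (*inamdiv*, *ig*, *edol*); -ez when the stem ends in a vowel (*ami*, *ziznukja*).
The final sound of *uzeva* is /a/, which is a vowel, so the suffix is -ez, giving *uzevaez*.
The final sound of *fonuh* is /h/, which is a voiceless consonant, so the suffix is -ij, giving *fonuhij*.
Since the final sound of *togov* is /v/ (a voiced consonant), it takes -nok, giving *togovnok*.

uzevaez, fonuhij, togovnok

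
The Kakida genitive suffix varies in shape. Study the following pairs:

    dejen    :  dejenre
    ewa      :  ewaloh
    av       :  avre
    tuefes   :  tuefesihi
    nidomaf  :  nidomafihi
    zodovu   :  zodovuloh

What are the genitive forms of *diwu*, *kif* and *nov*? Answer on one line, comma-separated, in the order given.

Looking at the final sound of each stem: -ihi when the stem ends in a voiceless consonant (*tuefes*, *nidomaf*); -re when the stem ends in a voiced consonant (*dejen*, *av*); -loh when the stem ends in a vowel (*ewa*, *zodovu*).
Since the final sound of *diwu* is /u/ (a vowel), it takes -loh, giving *diwuloh*.
*kif* — final sound /f/ (a voiceless consonant) → -ihi → *kifihi*.
*nov*: final sound = /v/, a voiced consonant → -re → *novre*.

diwuloh, kifihi, novre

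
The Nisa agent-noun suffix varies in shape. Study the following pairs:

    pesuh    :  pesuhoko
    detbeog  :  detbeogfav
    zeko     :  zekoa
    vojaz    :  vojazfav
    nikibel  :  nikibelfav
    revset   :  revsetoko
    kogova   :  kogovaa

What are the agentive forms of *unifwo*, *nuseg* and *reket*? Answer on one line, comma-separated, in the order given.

The alternation tracks the final sound of the stem — -oko when the stem ends in a voiceless consonant (*pesuh*, *revset*); -fav when the stem ends in a voiced consonant (*detbeog*, *vojaz*, *nikibel*); -a when the stem ends in a vowel (*zeko*, *kogova*).
*unifwo*: final sound = /o/, a vowel → -a → *unifwoa*.
Since the final sound of *nuseg* is /g/ (a voiced consonant), it takes -fav, giving *nusegfav*.
The final sound of *reket* is /t/, which is a voiceless consonant, so the suffix is -oko, giving *reketoko*.

unifwoa, nusegfav, reketoko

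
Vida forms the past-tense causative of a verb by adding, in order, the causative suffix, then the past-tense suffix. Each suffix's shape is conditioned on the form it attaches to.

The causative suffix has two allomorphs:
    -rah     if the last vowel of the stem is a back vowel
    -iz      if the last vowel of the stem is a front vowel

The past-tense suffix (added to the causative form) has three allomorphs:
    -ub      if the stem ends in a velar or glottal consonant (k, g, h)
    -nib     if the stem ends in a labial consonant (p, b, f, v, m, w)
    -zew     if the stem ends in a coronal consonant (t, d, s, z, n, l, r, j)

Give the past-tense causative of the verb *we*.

weizzew

The last vowel of *we* is /e/, which is a front vowel, so the causative suffix is -iz, giving *weiz*.
The final consonant of the causative form *weiz* is /z/, which is coronal, so the past-tense suffix is -zew, giving *weizzew*.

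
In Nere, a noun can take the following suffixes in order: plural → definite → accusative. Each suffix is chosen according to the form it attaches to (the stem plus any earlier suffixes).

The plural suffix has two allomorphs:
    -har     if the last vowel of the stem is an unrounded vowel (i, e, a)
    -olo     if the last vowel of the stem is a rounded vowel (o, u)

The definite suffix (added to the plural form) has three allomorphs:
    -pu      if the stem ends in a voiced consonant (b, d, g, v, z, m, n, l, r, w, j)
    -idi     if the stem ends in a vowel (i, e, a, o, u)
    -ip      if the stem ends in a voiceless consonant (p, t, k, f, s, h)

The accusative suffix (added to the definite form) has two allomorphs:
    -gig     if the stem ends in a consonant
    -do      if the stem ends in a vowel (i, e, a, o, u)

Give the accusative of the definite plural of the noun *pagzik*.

pagzikharpudo

*pagzik* — last vowel /i/ (an unrounded vowel) → -har → *pagzikhar*.
Since the final sound of the plural form *pagzikhar* is /r/ (a voiced consonant), it takes -pu, giving *pagzikharpu*.
The final sound of the definite form *pagzikharpu* is /u/, which is a vowel, so the accusative suffix is -do, giving *pagzikharpudo*.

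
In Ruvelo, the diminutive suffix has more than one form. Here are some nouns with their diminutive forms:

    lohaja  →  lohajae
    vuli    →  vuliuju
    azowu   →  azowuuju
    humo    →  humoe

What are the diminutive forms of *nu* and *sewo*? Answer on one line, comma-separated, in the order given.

nuuju, sewoe

The alternation tracks the last vowel of the stem — -uju when the last vowel of the stem is a high vowel (*vuli*, *azowu*); -e when the last vowel of the stem is a non-high vowel (*lohaja*, *humo*).
Since the last vowel of *nu* is /u/ (a high vowel), it takes -uju, giving *nuuju*.
*sewo* — last vowel /o/ (a non-high vowel) → -e → *sewoe*.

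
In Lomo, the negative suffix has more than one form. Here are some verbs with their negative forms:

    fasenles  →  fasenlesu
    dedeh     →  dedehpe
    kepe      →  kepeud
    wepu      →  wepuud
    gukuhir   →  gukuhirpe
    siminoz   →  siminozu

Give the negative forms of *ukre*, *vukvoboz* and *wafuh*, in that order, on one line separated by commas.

Looking at the final sound of each stem: -u when the stem ends in a sibilant (*fasenles*, *siminoz*); -pe when the stem ends in a non-sibilant consonant (*dedeh*, *gukuhir*); -ud when the stem ends in a vowel (*kepe*, *wepu*).
Since the final sound of *ukre* is /e/ (a vowel), it takes -ud, giving *ukreud*.
*vukvoboz*: final sound = /z/, a sibilant → -u → *vukvobozu*.
*wafuh*: final sound = /h/, a non-sibilant consonant → -pe → *wafuhpe*.

ukreud, vukvobozu, wafuhpe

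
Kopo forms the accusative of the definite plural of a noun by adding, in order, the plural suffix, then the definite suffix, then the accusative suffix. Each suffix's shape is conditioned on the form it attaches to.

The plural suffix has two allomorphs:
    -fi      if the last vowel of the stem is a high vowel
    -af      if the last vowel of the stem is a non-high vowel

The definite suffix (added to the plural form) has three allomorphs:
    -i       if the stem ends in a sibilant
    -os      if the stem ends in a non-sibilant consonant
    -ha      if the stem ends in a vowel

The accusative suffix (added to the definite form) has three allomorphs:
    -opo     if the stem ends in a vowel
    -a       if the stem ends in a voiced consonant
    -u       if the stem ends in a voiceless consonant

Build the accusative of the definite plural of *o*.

The last vowel of *o* is /o/, which is a non-high vowel, so the plural suffix is -af, giving *oaf*.
The final sound of the plural form *oaf* is /f/, which is a non-sibilant consonant, so the definite suffix is -os, giving *oafos*.
Since the final sound of the definite form *oafos* is /s/ (a voiceless consonant), it takes -u, giving *oafosu*.

oafosu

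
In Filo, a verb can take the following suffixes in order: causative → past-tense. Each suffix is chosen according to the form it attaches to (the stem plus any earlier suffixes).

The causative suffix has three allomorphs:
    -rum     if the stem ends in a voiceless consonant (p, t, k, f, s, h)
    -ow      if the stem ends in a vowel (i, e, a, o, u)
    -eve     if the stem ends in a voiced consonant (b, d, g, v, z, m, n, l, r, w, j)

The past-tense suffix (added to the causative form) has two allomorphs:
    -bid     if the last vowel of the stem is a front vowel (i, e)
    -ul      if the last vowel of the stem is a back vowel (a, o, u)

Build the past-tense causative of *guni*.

guniowul

Since the final sound of *guni* is /i/ (a vowel), it takes -ow, giving *guniow*.
Since the last vowel of the causative form *guniow* is /o/ (a back vowel), it takes -ul, giving *guniowul*.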